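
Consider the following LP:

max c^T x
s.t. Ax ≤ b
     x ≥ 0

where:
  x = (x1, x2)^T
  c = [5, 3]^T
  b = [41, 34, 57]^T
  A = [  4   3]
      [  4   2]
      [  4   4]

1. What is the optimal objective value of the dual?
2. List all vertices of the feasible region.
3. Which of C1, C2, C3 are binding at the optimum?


1. 46
2. (0, 0), (8.5, 0), (5, 7), (0, 13.67)
3. C1, C2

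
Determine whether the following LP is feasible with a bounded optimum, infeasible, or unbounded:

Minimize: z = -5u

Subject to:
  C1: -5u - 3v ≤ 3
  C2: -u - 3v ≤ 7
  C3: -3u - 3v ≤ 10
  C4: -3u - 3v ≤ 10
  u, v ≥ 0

Unbounded (objective can decrease without bound)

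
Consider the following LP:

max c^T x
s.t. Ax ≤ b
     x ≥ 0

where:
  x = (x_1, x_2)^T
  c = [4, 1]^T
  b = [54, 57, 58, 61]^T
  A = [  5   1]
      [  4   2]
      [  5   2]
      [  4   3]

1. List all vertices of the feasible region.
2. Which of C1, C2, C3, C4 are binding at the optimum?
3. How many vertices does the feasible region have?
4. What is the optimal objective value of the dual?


1. (0, 0), (10.8, 0), (10, 4), (7.429, 10.43), (0, 20.33)
2. C1, C3
3. 5
4. 44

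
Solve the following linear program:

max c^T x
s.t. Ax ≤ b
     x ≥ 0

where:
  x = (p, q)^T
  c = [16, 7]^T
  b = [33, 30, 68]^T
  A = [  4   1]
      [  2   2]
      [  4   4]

Evaluate the objective at each vertex of the feasible region:
  z(0, 0) = 0
  z(8.25, 0) = 132
  z(6, 9) = 159  ←
  z(0, 15) = 105
The maximum is at p = 6, q = 9.

p = 6, q = 9, z = 159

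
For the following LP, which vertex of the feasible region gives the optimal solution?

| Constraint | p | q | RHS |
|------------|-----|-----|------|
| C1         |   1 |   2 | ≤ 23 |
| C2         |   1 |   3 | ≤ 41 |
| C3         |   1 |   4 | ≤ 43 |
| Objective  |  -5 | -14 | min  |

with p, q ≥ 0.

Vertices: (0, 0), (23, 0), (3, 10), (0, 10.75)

Evaluate the objective at each vertex of the feasible region:
  z(0, 0) = 0
  z(23, 0) = -115
  z(3, 10) = -155  ←
  z(0, 10.75) = -150.5
The minimum is at p = 3, q = 10.

(3, 10)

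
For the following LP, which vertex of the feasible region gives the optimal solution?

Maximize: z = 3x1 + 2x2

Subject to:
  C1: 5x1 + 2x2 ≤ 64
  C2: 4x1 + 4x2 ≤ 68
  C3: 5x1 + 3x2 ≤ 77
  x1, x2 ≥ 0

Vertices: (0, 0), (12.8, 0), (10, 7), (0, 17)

Evaluate the objective at each vertex of the feasible region:
  z(0, 0) = 0
  z(12.8, 0) = 38.4
  z(10, 7) = 44  ←
  z(0, 17) = 34
The maximum is at x1 = 10, x2 = 7.

(10, 7)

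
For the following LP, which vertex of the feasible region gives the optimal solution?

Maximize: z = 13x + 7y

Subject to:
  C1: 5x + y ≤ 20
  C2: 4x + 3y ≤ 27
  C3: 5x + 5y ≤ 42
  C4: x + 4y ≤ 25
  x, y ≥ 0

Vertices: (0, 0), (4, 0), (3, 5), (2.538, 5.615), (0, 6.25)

Evaluate the objective at each vertex of the feasible region:
  z(0, 0) = 0
  z(4, 0) = 52
  z(3, 5) = 74  ←
  z(2.538, 5.615) = 72.31
  z(0, 6.25) = 43.75
The maximum is at x = 3, y = 5.

(3, 5)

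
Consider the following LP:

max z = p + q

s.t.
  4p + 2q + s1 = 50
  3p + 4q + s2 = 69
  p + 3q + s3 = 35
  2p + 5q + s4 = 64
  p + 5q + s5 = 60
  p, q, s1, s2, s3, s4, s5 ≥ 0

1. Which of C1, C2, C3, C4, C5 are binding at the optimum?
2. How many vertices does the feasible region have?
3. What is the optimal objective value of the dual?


1. C1, C3
2. 4
3. 17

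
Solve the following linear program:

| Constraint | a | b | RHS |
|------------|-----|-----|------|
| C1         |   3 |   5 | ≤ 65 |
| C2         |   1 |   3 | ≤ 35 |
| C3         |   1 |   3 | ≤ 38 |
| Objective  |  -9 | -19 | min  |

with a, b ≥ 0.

Evaluate the objective at each vertex of the feasible region:
  z(0, 0) = 0
  z(21.67, 0) = -195
  z(5, 10) = -235  ←
  z(0, 11.67) = -221.7
The minimum is at a = 5, b = 10.

a = 5, b = 10, z = -235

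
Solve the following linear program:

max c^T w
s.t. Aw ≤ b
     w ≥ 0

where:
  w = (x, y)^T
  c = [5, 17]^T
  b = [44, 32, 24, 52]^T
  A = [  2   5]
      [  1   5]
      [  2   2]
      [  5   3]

Evaluate the objective at each vertex of the feasible region:
  z(0, 0) = 0
  z(10.4, 0) = 52
  z(8, 4) = 108
  z(7, 5) = 120  ←
  z(0, 6.4) = 108.8
The maximum is at x = 7, y = 5.

x = 7, y = 5, z = 120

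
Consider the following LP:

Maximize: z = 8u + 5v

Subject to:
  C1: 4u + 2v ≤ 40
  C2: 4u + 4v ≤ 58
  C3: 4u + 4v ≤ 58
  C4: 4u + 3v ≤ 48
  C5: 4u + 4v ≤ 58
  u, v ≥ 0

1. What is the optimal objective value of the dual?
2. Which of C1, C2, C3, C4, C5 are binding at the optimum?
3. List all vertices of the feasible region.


1. 88
2. C1, C4
3. (0, 0), (10, 0), (6, 8), (4.5, 10), (0, 14.5)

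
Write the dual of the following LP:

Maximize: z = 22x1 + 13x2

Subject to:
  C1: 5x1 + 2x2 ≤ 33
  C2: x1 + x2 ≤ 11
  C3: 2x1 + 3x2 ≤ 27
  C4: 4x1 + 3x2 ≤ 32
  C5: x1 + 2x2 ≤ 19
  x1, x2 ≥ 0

Primal max cᵀx s.t. Ax ≤ b, x ≥ 0  →  Dual min bᵀy s.t. Aᵀy ≥ c, y ≥ 0.

Minimize: z = 33y1 + 11y2 + 27y3 + 32y4 + 19y5

Subject to:
  5y1 + y2 + 2y3 + 4y4 + y5 ≥ 22
  2y1 + y2 + 3y3 + 3y4 + 2y5 ≥ 13
  y1, y2, y3, y4, y5 ≥ 0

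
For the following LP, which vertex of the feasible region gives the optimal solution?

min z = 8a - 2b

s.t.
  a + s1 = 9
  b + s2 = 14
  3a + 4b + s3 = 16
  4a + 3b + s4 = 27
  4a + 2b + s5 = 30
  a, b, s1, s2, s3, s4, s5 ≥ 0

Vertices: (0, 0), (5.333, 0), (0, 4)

Evaluate the objective at each vertex of the feasible region:
  z(0, 0) = 0
  z(5.333, 0) = 42.67
  z(0, 4) = -8  ←
The minimum is at a = 0, b = 4.

(0, 4)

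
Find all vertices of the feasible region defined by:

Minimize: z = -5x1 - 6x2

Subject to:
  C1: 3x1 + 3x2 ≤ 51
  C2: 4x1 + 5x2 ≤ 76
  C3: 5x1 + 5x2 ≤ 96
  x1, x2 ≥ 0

(0, 0), (17, 0), (9, 8), (0, 15.2)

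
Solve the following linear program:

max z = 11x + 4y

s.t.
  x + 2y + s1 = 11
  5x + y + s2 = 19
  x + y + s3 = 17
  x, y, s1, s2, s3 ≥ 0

Evaluate the objective at each vertex of the feasible region:
  z(0, 0) = 0
  z(3.8, 0) = 41.8
  z(3, 4) = 49  ←
  z(0, 5.5) = 22
The maximum is at x = 3, y = 4.

x = 3, y = 4, z = 49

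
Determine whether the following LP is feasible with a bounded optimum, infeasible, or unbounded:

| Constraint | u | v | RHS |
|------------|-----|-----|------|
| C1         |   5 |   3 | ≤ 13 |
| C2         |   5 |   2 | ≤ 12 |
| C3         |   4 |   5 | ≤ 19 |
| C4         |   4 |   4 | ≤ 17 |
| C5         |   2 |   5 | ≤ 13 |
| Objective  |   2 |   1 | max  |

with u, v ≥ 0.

Feasible with a bounded optimal solution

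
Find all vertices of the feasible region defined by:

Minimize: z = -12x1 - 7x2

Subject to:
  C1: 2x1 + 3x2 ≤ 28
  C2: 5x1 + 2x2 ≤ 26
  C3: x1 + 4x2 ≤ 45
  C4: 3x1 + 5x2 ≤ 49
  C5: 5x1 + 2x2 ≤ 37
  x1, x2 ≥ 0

(0, 0), (5.2, 0), (2, 8), (0, 9.333)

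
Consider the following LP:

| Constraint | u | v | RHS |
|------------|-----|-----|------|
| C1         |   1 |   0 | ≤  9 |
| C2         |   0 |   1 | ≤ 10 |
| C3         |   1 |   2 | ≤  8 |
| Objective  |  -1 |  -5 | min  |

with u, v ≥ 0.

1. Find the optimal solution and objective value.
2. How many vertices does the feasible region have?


1. u = 0, v = 4, z = -20
2. 3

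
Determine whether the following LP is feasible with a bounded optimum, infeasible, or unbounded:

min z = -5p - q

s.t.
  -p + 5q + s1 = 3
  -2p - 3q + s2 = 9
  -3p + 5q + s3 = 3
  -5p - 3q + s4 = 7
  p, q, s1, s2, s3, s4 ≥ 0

Unbounded (objective can decrease without bound)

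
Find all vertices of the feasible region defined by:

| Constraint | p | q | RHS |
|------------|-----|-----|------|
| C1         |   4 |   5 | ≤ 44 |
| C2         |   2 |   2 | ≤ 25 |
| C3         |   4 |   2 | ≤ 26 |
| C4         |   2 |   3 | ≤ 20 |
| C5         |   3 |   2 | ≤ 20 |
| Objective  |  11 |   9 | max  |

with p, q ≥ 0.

(0, 0), (6.5, 0), (6, 1), (4, 4), (0, 6.667)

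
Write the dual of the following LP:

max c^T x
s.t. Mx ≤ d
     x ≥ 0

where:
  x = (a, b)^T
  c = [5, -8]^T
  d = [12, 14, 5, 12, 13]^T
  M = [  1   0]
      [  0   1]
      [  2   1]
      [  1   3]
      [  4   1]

Primal max cᵀx s.t. Ax ≤ b, x ≥ 0  →  Dual min bᵀy s.t. Aᵀy ≥ c, y ≥ 0.

Minimize: z = 12y1 + 14y2 + 5y3 + 12y4 + 13y5

Subject to:
  y1 + 2y3 + y4 + 4y5 ≥ 5
  y2 + y3 + 3y4 + y5 ≥ -8
  y1, y2, y3, y4, y5 ≥ 0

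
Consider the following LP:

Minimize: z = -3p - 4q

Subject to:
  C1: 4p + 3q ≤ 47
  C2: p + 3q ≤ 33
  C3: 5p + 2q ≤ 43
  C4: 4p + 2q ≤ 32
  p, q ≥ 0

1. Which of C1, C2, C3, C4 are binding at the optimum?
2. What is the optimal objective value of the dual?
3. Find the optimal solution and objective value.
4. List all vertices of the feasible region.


1. C2, C4
2. -49
3. p = 3, q = 10, z = -49
4. (0, 0), (8, 0), (3, 10), (0, 11)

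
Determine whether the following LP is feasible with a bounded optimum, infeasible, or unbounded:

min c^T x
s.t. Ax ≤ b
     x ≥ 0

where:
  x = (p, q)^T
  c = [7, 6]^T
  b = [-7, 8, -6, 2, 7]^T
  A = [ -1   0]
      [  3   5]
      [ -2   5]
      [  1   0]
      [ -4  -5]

Infeasible (no feasible solution exists)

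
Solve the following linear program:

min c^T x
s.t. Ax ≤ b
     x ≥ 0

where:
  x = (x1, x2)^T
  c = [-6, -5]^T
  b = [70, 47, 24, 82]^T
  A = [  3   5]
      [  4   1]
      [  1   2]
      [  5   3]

Evaluate the objective at each vertex of the feasible region:
  z(0, 0) = 0
  z(11.75, 0) = -70.5
  z(10, 7) = -95  ←
  z(0, 12) = -60
The minimum is at x1 = 10, x2 = 7.

x1 = 10, x2 = 7, z = -95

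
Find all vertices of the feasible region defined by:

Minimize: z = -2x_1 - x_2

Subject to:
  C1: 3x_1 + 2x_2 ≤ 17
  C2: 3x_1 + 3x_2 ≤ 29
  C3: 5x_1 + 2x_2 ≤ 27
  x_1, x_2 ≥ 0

(0, 0), (5.4, 0), (5, 1), (0, 8.5)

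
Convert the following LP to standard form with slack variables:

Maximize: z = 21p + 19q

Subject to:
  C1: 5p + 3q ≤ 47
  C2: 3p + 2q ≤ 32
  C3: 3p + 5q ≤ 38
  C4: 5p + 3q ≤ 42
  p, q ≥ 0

max z = 21p + 19q

s.t.
  5p + 3q + s1 = 47
  3p + 2q + s2 = 32
  3p + 5q + s3 = 38
  5p + 3q + s4 = 42
  p, q, s1, s2, s3, s4 ≥ 0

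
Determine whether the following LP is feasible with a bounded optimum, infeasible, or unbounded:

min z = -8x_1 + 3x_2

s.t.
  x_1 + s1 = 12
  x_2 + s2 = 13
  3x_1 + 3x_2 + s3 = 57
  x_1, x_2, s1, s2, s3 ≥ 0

Feasible with a bounded optimal solution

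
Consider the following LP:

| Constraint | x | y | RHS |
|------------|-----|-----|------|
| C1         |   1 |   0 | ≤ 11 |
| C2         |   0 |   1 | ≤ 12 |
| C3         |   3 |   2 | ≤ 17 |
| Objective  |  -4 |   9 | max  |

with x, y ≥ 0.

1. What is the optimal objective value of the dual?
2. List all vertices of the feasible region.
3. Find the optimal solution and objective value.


1. 76.5
2. (0, 0), (5.667, 0), (0, 8.5)
3. x = 0, y = 8.5, z = 76.5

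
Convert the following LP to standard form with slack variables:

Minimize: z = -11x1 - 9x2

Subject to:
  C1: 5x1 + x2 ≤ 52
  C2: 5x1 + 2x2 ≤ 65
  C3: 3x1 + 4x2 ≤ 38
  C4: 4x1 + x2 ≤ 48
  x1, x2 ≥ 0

min z = -11x1 - 9x2

s.t.
  5x1 + x2 + s1 = 52
  5x1 + 2x2 + s2 = 65
  3x1 + 4x2 + s3 = 38
  4x1 + x2 + s4 = 48
  x1, x2, s1, s2, s3, s4 ≥ 0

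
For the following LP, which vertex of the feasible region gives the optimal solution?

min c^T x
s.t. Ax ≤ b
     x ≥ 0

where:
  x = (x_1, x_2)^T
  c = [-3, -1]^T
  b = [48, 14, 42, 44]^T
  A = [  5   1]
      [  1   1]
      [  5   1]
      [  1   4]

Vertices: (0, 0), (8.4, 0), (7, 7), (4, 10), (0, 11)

Evaluate the objective at each vertex of the feasible region:
  z(0, 0) = 0
  z(8.4, 0) = -25.2
  z(7, 7) = -28  ←
  z(4, 10) = -22
  z(0, 11) = -11
The minimum is at x_1 = 7, x_2 = 7.

(7, 7)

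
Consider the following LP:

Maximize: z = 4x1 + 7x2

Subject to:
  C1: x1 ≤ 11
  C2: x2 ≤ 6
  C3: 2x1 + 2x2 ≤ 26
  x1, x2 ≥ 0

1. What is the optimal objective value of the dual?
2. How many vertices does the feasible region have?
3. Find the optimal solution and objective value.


1. 70
2. 5
3. x1 = 7, x2 = 6, z = 70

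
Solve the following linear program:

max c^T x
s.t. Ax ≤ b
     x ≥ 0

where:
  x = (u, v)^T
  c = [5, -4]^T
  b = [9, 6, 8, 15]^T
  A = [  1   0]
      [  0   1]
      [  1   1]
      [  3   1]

Evaluate the objective at each vertex of the feasible region:
  z(0, 0) = 0
  z(5, 0) = 25  ←
  z(3.5, 4.5) = -0.5
  z(2, 6) = -14
  z(0, 6) = -24
The maximum is at u = 5, v = 0.

u = 5, v = 0, z = 25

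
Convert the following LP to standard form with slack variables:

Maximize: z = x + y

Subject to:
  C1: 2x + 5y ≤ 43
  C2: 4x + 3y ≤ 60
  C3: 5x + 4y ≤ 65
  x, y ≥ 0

max z = x + y

s.t.
  2x + 5y + s1 = 43
  4x + 3y + s2 = 60
  5x + 4y + s3 = 65
  x, y, s1, s2, s3 ≥ 0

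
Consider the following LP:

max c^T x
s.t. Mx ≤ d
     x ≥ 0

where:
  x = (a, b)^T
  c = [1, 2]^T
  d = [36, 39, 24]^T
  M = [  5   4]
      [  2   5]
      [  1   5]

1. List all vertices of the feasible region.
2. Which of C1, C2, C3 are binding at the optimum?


1. (0, 0), (7.2, 0), (4, 4), (0, 4.8)
2. C1, C3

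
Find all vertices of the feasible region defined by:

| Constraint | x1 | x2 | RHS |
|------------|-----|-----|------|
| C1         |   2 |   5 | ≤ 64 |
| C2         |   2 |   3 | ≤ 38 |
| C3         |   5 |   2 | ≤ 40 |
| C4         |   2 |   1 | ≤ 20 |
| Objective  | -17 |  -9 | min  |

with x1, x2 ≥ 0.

(0, 0), (8, 0), (4, 10), (0, 12.67)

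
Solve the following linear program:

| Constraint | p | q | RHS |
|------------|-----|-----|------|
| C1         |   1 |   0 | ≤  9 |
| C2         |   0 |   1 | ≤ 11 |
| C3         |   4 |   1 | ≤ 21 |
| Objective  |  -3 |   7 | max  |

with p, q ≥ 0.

Evaluate the objective at each vertex of the feasible region:
  z(0, 0) = 0
  z(5.25, 0) = -15.75
  z(2.5, 11) = 69.5
  z(0, 11) = 77  ←
The maximum is at p = 0, q = 11.

p = 0, q = 11, z = 77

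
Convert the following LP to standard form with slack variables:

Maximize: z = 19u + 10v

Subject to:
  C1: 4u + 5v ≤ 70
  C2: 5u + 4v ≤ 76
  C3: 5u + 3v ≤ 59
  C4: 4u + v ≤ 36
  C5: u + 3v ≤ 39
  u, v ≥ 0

max z = 19u + 10v

s.t.
  4u + 5v + s1 = 70
  5u + 4v + s2 = 76
  5u + 3v + s3 = 59
  4u + v + s4 = 36
  u + 3v + s5 = 39
  u, v, s1, s2, s3, s4, s5 ≥ 0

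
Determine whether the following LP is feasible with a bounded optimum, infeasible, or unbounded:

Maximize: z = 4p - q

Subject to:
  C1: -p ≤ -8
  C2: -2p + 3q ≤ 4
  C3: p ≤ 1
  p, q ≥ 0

Infeasible (no feasible solution exists)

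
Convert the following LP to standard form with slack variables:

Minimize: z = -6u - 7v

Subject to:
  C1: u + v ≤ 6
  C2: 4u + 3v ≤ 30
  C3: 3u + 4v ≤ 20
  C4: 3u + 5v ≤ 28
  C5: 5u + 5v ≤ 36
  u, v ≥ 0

min z = -6u - 7v

s.t.
  u + v + s1 = 6
  4u + 3v + s2 = 30
  3u + 4v + s3 = 20
  3u + 5v + s4 = 28
  5u + 5v + s5 = 36
  u, v, s1, s2, s3, s4, s5 ≥ 0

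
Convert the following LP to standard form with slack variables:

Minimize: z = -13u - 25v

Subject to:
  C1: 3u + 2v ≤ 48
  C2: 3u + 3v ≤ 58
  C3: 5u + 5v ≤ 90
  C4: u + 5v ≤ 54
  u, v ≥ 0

min z = -13u - 25v

s.t.
  3u + 2v + s1 = 48
  3u + 3v + s2 = 58
  5u + 5v + s3 = 90
  u + 5v + s4 = 54
  u, v, s1, s2, s3, s4 ≥ 0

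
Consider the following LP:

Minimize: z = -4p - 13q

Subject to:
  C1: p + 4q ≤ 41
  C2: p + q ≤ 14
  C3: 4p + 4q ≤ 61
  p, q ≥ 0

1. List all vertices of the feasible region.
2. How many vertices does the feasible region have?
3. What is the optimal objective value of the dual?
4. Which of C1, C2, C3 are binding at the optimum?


1. (0, 0), (14, 0), (5, 9), (0, 10.25)
2. 4
3. -137
4. C1, C2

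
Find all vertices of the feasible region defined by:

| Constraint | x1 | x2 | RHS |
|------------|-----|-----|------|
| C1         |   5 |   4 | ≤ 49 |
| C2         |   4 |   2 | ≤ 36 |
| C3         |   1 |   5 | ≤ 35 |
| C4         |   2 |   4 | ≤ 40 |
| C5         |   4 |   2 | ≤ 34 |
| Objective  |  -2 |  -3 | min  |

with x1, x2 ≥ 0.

(0, 0), (8.5, 0), (6.333, 4.333), (5, 6), (0, 7)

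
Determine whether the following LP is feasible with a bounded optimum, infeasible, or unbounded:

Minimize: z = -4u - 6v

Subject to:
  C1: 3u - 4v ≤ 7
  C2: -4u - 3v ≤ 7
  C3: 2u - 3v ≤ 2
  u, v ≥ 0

Unbounded (objective can decrease without bound)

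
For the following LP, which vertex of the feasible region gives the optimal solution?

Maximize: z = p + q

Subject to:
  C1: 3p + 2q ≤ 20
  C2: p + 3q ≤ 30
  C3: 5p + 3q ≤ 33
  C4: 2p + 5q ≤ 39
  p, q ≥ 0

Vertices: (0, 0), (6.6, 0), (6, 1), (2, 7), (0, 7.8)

Evaluate the objective at each vertex of the feasible region:
  z(0, 0) = 0
  z(6.6, 0) = 6.6
  z(6, 1) = 7
  z(2, 7) = 9  ←
  z(0, 7.8) = 7.8
The maximum is at p = 2, q = 7.

(2, 7)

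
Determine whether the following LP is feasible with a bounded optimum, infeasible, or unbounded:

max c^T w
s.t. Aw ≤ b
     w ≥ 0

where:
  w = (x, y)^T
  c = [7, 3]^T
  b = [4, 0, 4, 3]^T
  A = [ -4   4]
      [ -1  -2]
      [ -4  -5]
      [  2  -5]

Unbounded (objective can increase without bound)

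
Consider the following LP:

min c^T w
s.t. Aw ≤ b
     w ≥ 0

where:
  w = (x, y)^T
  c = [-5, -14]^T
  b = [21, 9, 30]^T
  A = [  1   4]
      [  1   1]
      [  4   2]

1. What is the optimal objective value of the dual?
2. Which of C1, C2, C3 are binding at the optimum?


1. -81
2. C1, C2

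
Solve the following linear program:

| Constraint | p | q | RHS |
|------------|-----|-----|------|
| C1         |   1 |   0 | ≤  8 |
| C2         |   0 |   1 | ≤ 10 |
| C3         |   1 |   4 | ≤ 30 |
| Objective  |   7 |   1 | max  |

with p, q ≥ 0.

Evaluate the objective at each vertex of the feasible region:
  z(0, 0) = 0
  z(8, 0) = 56
  z(8, 5.5) = 61.5  ←
  z(0, 7.5) = 7.5
The maximum is at p = 8, q = 5.5.

p = 8, q = 5.5, z = 61.5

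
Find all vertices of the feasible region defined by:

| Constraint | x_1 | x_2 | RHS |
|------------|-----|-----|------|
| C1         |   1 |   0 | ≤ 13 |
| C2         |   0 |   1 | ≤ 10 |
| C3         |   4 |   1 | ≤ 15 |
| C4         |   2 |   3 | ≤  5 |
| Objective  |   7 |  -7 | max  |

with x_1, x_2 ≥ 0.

(0, 0), (2.5, 0), (0, 1.667)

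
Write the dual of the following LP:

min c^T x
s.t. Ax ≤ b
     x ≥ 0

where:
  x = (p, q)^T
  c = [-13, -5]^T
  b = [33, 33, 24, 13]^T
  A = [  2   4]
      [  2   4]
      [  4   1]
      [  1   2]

Primal min cᵀx s.t. Ax ≤ b, x ≥ 0  →  Dual max −bᵀy s.t. Aᵀy ≥ −c, y ≥ 0.

Maximize: z = -33y1 - 33y2 - 24y3 - 13y4

Subject to:
  2y1 + 2y2 + 4y3 + y4 ≥ 13
  4y1 + 4y2 + y3 + 2y4 ≥ 5
  y1, y2, y3, y4 ≥ 0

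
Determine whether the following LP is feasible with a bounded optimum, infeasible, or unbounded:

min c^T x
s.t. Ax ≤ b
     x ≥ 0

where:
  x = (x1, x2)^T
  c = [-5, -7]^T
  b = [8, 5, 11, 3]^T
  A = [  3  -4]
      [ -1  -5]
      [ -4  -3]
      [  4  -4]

Unbounded (objective can decrease without bound)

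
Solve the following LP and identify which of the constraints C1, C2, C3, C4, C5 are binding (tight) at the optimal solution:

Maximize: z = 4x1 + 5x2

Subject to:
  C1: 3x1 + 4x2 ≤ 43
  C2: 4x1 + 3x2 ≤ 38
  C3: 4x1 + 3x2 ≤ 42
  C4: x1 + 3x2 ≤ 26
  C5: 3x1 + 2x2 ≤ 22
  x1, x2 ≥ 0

At x1 = 2, x2 = 8, compute slack b - a·x for each constraint:
  C1: 43 − 38 = 5  (slack)
  C2: 38 − 32 = 6  (slack)
  C3: 42 − 32 = 10  (slack)
  C4: 26 − 26 = 0  (binding)
  C5: 22 − 22 = 0  (binding)

Optimal: x1 = 2, x2 = 8
Binding: C4, C5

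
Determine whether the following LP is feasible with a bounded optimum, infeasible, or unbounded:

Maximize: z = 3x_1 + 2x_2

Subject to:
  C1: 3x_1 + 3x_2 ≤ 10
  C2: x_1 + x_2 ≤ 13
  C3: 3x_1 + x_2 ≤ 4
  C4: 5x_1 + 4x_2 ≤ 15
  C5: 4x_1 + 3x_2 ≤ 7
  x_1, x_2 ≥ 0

Feasible with a bounded optimal solution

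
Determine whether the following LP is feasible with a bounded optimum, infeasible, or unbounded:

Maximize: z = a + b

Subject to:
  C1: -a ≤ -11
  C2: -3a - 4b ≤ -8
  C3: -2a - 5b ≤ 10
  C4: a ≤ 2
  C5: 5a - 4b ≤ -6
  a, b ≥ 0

Infeasible (no feasible solution exists)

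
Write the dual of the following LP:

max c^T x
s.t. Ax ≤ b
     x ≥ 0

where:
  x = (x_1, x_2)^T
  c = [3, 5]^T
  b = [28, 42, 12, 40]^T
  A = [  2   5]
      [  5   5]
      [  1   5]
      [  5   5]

Primal max cᵀx s.t. Ax ≤ b, x ≥ 0  →  Dual min bᵀy s.t. Aᵀy ≥ c, y ≥ 0.

Minimize: z = 28y1 + 42y2 + 12y3 + 40y4

Subject to:
  2y1 + 5y2 + y3 + 5y4 ≥ 3
  5y1 + 5y2 + 5y3 + 5y4 ≥ 5
  y1, y2, y3, y4 ≥ 0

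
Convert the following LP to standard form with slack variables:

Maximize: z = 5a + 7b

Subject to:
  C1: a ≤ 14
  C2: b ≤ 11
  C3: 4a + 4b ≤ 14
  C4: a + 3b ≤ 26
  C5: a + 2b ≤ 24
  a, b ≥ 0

max z = 5a + 7b

s.t.
  a + s1 = 14
  b + s2 = 11
  4a + 4b + s3 = 14
  a + 3b + s4 = 26
  a + 2b + s5 = 24
  a, b, s1, s2, s3, s4, s5 ≥ 0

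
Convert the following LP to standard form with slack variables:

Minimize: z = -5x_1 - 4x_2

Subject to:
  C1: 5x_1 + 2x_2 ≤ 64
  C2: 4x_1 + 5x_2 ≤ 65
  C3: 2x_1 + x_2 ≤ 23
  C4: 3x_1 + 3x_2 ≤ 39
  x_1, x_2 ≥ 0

min z = -5x_1 - 4x_2

s.t.
  5x_1 + 2x_2 + s1 = 64
  4x_1 + 5x_2 + s2 = 65
  2x_1 + x_2 + s3 = 23
  3x_1 + 3x_2 + s4 = 39
  x_1, x_2, s1, s2, s3, s4 ≥ 0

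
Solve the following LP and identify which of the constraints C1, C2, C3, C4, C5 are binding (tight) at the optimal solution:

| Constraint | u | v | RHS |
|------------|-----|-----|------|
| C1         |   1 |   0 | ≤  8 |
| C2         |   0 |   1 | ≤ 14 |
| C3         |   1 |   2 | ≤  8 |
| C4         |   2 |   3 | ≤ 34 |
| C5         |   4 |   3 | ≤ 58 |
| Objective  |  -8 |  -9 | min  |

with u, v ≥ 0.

At u = 8, v = 0, compute slack b - a·x for each constraint:
  C1: 8 − 8 = 0  (binding)
  C2: 14 − 0 = 14  (slack)
  C3: 8 − 8 = 0  (binding)
  C4: 34 − 16 = 18  (slack)
  C5: 58 − 32 = 26  (slack)

Optimal: u = 8, v = 0
Binding: C1, C3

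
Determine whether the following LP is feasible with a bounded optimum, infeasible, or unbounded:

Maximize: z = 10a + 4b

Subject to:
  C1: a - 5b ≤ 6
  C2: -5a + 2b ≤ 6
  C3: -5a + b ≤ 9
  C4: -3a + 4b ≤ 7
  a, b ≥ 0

Unbounded (objective can increase without bound)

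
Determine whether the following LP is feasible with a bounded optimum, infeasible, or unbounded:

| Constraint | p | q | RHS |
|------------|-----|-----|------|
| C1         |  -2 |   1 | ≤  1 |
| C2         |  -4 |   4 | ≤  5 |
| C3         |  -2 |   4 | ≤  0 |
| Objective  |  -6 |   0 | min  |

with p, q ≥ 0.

Unbounded (objective can decrease without bound)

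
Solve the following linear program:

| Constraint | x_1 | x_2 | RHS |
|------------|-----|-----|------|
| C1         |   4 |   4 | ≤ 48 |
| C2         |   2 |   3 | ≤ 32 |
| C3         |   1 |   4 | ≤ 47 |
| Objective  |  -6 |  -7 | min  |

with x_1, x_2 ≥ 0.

Evaluate the objective at each vertex of the feasible region:
  z(0, 0) = 0
  z(12, 0) = -72
  z(4, 8) = -80  ←
  z(0, 10.67) = -74.67
The minimum is at x_1 = 4, x_2 = 8.

x_1 = 4, x_2 = 8, z = -80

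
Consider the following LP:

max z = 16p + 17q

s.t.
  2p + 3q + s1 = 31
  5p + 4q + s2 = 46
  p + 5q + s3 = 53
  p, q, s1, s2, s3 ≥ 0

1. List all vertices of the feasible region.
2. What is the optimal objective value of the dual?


1. (0, 0), (9.2, 0), (2, 9), (0, 10.33)
2. 185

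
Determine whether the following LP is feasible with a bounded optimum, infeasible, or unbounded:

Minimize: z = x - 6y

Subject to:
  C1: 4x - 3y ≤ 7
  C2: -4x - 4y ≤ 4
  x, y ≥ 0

Unbounded (objective can decrease without bound)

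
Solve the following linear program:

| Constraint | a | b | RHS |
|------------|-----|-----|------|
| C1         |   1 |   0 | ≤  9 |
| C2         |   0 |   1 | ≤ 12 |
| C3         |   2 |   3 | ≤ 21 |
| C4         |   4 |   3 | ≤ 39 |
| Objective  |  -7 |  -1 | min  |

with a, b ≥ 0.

Evaluate the objective at each vertex of the feasible region:
  z(0, 0) = 0
  z(9, 0) = -63
  z(9, 1) = -64  ←
  z(0, 7) = -7
The minimum is at a = 9, b = 1.

a = 9, b = 1, z = -64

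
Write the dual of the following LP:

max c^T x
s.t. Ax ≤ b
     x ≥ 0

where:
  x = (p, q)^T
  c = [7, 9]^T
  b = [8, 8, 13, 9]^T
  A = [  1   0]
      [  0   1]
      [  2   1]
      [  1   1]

Primal max cᵀx s.t. Ax ≤ b, x ≥ 0  →  Dual min bᵀy s.t. Aᵀy ≥ c, y ≥ 0.

Minimize: z = 8y1 + 8y2 + 13y3 + 9y4

Subject to:
  y1 + 2y3 + y4 ≥ 7
  y2 + y3 + y4 ≥ 9
  y1, y2, y3, y4 ≥ 0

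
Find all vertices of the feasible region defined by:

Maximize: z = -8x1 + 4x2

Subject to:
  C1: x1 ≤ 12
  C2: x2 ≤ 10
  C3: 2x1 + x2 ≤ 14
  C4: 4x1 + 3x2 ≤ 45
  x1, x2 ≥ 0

(0, 0), (7, 0), (2, 10), (0, 10)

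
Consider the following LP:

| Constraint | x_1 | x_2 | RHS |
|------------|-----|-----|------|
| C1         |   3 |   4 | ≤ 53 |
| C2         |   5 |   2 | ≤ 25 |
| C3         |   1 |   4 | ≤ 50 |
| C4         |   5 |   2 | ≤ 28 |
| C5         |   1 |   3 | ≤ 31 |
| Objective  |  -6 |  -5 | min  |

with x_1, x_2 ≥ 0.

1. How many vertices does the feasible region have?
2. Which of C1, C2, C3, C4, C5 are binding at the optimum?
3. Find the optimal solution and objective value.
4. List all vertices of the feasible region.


1. 4
2. C2, C5
3. x_1 = 1, x_2 = 10, z = -56
4. (0, 0), (5, 0), (1, 10), (0, 10.33)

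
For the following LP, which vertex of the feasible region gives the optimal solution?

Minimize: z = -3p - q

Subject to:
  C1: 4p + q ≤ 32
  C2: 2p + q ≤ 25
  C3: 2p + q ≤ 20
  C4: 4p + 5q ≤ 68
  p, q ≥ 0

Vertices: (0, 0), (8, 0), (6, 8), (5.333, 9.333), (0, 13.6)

Evaluate the objective at each vertex of the feasible region:
  z(0, 0) = 0
  z(8, 0) = -24
  z(6, 8) = -26  ←
  z(5.333, 9.333) = -25.33
  z(0, 13.6) = -13.6
The minimum is at p = 6, q = 8.

(6, 8)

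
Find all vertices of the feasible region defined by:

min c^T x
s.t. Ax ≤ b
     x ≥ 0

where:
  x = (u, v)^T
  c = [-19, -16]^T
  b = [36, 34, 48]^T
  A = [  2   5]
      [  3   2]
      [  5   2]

(0, 0), (9.6, 0), (8, 4), (0, 7.2)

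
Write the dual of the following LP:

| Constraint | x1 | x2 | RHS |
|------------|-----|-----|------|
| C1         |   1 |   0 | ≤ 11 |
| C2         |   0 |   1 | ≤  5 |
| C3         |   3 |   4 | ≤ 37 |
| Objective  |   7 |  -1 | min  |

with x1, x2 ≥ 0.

Primal min cᵀx s.t. Ax ≤ b, x ≥ 0  →  Dual max −bᵀy s.t. Aᵀy ≥ −c, y ≥ 0.

Maximize: z = -11y1 - 5y2 - 37y3

Subject to:
  y1 + 3y3 ≥ -7
  y2 + 4y3 ≥ 1
  y1, y2, y3 ≥ 0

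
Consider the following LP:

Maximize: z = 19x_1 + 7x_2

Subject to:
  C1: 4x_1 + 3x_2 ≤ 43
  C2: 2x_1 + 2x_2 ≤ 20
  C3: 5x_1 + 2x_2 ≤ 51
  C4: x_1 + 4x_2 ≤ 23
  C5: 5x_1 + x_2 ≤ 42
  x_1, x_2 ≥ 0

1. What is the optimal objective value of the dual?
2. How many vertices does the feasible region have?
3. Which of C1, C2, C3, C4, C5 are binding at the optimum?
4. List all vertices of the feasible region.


1. 166
2. 5
3. C2, C5
4. (0, 0), (8.4, 0), (8, 2), (5.667, 4.333), (0, 5.75)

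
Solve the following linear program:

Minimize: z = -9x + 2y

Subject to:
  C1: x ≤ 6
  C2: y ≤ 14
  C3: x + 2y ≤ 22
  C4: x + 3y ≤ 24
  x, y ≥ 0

Evaluate the objective at each vertex of the feasible region:
  z(0, 0) = 0
  z(6, 0) = -54  ←
  z(6, 6) = -42
  z(0, 8) = 16
The minimum is at x = 6, y = 0.

x = 6, y = 0, z = -54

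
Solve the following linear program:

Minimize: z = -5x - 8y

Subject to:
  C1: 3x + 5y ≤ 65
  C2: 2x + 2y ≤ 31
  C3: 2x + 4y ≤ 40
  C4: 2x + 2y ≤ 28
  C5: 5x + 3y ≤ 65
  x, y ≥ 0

Evaluate the objective at each vertex of the feasible region:
  z(0, 0) = 0
  z(13, 0) = -65
  z(11.5, 2.5) = -77.5
  z(8, 6) = -88  ←
  z(0, 10) = -80
The minimum is at x = 8, y = 6.

x = 8, y = 6, z = -88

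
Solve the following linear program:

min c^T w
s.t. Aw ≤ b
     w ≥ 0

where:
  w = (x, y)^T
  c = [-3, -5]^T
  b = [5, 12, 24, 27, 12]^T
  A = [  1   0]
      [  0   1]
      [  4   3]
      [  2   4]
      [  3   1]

Evaluate the objective at each vertex of the feasible region:
  z(0, 0) = 0
  z(4, 0) = -12
  z(2.4, 4.8) = -31.2
  z(1.5, 6) = -34.5  ←
  z(0, 6.75) = -33.75
The minimum is at x = 1.5, y = 6.

x = 1.5, y = 6, z = -34.5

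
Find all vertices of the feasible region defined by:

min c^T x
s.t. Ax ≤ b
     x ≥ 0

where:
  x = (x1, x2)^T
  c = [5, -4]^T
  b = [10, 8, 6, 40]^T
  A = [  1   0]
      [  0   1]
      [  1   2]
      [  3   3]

(0, 0), (6, 0), (0, 3)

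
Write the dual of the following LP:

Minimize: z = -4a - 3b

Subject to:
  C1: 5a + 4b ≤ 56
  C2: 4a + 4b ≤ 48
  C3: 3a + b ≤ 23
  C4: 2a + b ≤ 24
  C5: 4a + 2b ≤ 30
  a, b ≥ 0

Primal min cᵀx s.t. Ax ≤ b, x ≥ 0  →  Dual max −bᵀy s.t. Aᵀy ≥ −c, y ≥ 0.

Maximize: z = -56y1 - 48y2 - 23y3 - 24y4 - 30y5

Subject to:
  5y1 + 4y2 + 3y3 + 2y4 + 4y5 ≥ 4
  4y1 + 4y2 + y3 + y4 + 2y5 ≥ 3
  y1, y2, y3, y4, y5 ≥ 0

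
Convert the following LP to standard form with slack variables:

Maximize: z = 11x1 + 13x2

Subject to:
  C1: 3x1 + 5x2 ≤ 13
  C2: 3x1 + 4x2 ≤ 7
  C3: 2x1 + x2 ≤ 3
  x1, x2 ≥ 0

max z = 11x1 + 13x2

s.t.
  3x1 + 5x2 + s1 = 13
  3x1 + 4x2 + s2 = 7
  2x1 + x2 + s3 = 3
  x1, x2, s1, s2, s3 ≥ 0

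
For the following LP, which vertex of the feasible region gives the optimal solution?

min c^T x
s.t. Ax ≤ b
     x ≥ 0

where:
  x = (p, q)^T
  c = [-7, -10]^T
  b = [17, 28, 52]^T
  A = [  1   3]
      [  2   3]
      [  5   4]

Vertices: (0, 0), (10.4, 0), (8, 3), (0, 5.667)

Evaluate the objective at each vertex of the feasible region:
  z(0, 0) = 0
  z(10.4, 0) = -72.8
  z(8, 3) = -86  ←
  z(0, 5.667) = -56.67
The minimum is at p = 8, q = 3.

(8, 3)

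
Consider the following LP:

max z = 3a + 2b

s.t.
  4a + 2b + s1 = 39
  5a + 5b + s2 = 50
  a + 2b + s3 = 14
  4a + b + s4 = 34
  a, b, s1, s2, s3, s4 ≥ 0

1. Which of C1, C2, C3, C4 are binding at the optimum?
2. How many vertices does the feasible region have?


1. C2, C4
2. 5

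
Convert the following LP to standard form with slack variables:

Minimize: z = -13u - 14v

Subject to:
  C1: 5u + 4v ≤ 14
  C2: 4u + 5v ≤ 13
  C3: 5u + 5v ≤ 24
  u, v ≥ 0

min z = -13u - 14v

s.t.
  5u + 4v + s1 = 14
  4u + 5v + s2 = 13
  5u + 5v + s3 = 24
  u, v, s1, s2, s3 ≥ 0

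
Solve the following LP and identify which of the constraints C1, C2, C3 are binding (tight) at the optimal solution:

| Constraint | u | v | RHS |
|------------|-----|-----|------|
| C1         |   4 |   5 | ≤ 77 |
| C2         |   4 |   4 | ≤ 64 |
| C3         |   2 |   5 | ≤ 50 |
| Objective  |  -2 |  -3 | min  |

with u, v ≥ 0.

At u = 10, v = 6, compute slack b - a·x for each constraint:
  C1: 77 − 70 = 7  (slack)
  C2: 64 − 64 = 0  (binding)
  C3: 50 − 50 = 0  (binding)

Optimal: u = 10, v = 6
Binding: C2, C3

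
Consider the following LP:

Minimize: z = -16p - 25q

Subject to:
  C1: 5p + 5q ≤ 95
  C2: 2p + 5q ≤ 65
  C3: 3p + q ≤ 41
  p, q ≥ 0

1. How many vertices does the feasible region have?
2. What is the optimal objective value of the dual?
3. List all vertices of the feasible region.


1. 5
2. -385
3. (0, 0), (13.67, 0), (11, 8), (10, 9), (0, 13)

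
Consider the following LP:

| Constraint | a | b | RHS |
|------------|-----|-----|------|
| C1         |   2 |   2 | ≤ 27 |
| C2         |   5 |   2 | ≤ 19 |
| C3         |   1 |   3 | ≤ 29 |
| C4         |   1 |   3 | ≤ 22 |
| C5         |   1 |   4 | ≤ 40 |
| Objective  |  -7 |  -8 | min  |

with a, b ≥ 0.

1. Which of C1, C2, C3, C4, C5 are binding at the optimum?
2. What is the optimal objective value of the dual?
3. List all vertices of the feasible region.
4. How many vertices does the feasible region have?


1. C2, C4
2. -63
3. (0, 0), (3.8, 0), (1, 7), (0, 7.333)
4. 4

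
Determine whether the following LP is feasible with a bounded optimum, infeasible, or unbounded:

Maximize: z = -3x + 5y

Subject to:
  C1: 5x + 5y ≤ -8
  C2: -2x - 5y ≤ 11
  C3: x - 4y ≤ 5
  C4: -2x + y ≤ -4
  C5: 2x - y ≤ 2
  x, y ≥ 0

Infeasible (no feasible solution exists)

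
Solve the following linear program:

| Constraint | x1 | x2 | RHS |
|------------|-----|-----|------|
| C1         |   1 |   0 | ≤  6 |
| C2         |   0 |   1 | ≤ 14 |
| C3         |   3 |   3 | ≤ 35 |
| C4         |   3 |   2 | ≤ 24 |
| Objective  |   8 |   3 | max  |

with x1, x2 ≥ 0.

Evaluate the objective at each vertex of the feasible region:
  z(0, 0) = 0
  z(6, 0) = 48
  z(6, 3) = 57  ←
  z(0.6667, 11) = 38.33
  z(0, 11.67) = 35
The maximum is at x1 = 6, x2 = 3.

x1 = 6, x2 = 3, z = 57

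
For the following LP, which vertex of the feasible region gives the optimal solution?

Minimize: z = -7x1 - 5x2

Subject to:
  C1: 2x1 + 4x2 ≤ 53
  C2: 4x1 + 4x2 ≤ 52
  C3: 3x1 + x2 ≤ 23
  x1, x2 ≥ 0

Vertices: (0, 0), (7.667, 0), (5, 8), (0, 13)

Evaluate the objective at each vertex of the feasible region:
  z(0, 0) = 0
  z(7.667, 0) = -53.67
  z(5, 8) = -75  ←
  z(0, 13) = -65
The minimum is at x1 = 5, x2 = 8.

(5, 8)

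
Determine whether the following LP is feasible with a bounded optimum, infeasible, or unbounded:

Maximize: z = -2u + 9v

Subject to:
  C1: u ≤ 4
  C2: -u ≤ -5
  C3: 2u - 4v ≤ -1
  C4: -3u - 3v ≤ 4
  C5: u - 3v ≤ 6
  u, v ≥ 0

Infeasible (no feasible solution exists)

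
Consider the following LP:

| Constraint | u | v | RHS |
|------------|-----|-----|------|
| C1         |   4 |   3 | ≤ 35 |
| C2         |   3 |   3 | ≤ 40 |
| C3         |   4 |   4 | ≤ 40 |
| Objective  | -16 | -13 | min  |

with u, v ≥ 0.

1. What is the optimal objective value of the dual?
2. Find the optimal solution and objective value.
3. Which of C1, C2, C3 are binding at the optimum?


1. -145
2. u = 5, v = 5, z = -145
3. C1, C3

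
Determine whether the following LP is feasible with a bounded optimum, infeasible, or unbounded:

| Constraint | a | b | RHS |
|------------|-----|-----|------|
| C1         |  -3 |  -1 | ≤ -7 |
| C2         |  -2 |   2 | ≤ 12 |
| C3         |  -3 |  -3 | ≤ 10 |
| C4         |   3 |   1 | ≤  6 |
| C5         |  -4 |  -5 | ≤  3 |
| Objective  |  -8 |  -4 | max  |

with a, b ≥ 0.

Infeasible (no feasible solution exists)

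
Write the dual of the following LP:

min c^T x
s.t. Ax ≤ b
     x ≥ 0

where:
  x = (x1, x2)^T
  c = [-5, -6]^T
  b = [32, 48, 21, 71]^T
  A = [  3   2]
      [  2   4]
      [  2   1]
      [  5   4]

Primal min cᵀx s.t. Ax ≤ b, x ≥ 0  →  Dual max −bᵀy s.t. Aᵀy ≥ −c, y ≥ 0.

Maximize: z = -32y1 - 48y2 - 21y3 - 71y4

Subject to:
  3y1 + 2y2 + 2y3 + 5y4 ≥ 5
  2y1 + 4y2 + y3 + 4y4 ≥ 6
  y1, y2, y3, y4 ≥ 0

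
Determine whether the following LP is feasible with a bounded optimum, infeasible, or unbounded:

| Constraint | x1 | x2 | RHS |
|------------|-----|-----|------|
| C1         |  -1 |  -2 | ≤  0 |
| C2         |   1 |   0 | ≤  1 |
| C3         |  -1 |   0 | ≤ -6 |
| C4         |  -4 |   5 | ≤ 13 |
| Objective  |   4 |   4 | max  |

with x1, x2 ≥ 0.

Infeasible (no feasible solution exists)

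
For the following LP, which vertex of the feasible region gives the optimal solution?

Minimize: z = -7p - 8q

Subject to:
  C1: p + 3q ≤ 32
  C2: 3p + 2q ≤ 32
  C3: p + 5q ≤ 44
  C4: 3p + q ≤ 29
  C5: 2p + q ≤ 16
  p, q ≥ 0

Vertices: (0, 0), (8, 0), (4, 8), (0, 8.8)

Evaluate the objective at each vertex of the feasible region:
  z(0, 0) = 0
  z(8, 0) = -56
  z(4, 8) = -92  ←
  z(0, 8.8) = -70.4
The minimum is at p = 4, q = 8.

(4, 8)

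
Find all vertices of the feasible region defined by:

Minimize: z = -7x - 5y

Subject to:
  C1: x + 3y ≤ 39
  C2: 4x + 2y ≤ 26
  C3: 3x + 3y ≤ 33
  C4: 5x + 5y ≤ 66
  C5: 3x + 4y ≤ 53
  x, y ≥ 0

(0, 0), (6.5, 0), (2, 9), (0, 11)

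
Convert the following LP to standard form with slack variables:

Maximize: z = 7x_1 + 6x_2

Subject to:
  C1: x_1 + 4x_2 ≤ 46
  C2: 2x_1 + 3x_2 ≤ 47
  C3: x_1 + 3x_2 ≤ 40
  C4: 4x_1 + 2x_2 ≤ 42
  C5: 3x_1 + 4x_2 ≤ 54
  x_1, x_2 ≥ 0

max z = 7x_1 + 6x_2

s.t.
  x_1 + 4x_2 + s1 = 46
  2x_1 + 3x_2 + s2 = 47
  x_1 + 3x_2 + s3 = 40
  4x_1 + 2x_2 + s4 = 42
  3x_1 + 4x_2 + s5 = 54
  x_1, x_2, s1, s2, s3, s4, s5 ≥ 0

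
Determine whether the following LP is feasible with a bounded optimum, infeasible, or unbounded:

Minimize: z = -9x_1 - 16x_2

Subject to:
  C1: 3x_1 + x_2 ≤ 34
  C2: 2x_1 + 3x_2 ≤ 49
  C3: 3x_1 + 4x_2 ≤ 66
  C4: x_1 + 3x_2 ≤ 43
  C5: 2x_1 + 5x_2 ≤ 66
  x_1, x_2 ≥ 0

Feasible with a bounded optimal solution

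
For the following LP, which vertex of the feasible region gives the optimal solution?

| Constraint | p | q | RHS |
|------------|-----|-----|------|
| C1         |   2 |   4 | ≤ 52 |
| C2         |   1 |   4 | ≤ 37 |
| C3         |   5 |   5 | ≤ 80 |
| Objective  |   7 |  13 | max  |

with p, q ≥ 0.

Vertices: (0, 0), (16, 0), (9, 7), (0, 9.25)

Evaluate the objective at each vertex of the feasible region:
  z(0, 0) = 0
  z(16, 0) = 112
  z(9, 7) = 154  ←
  z(0, 9.25) = 120.2
The maximum is at p = 9, q = 7.

(9, 7)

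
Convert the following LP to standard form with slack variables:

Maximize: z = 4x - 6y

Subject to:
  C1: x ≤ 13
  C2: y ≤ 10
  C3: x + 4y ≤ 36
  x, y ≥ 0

max z = 4x - 6y

s.t.
  x + s1 = 13
  y + s2 = 10
  x + 4y + s3 = 36
  x, y, s1, s2, s3 ≥ 0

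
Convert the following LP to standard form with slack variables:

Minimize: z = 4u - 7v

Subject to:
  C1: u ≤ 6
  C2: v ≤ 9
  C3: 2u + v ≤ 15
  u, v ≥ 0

min z = 4u - 7v

s.t.
  u + s1 = 6
  v + s2 = 9
  2u + v + s3 = 15
  u, v, s1, s2, s3 ≥ 0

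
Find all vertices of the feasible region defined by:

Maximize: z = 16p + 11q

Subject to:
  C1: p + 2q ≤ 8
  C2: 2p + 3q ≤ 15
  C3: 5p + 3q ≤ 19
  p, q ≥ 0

(0, 0), (3.8, 0), (2, 3), (0, 4)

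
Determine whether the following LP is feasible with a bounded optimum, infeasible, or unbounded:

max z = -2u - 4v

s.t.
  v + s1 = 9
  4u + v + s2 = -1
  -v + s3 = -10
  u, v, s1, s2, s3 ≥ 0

Infeasible (no feasible solution exists)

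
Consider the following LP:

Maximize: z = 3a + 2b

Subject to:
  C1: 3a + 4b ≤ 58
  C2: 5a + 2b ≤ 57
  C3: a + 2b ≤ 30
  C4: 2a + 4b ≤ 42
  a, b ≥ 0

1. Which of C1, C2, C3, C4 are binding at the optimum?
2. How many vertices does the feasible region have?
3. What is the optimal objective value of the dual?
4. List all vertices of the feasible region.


1. C2, C4
2. 4
3. 39
4. (0, 0), (11.4, 0), (9, 6), (0, 10.5)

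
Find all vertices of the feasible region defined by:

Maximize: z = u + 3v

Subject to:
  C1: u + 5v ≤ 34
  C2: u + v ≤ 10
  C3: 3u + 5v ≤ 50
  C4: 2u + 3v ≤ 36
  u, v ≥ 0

(0, 0), (10, 0), (4, 6), (0, 6.8)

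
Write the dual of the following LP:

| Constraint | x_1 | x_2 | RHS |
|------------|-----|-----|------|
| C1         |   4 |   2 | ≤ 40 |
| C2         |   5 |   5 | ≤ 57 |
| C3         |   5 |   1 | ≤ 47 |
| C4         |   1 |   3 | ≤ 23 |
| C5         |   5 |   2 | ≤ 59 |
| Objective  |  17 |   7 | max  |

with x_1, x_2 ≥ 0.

Primal max cᵀx s.t. Ax ≤ b, x ≥ 0  →  Dual min bᵀy s.t. Aᵀy ≥ c, y ≥ 0.

Minimize: z = 40y1 + 57y2 + 47y3 + 23y4 + 59y5

Subject to:
  4y1 + 5y2 + 5y3 + y4 + 5y5 ≥ 17
  2y1 + 5y2 + y3 + 3y4 + 2y5 ≥ 7
  y1, y2, y3, y4, y5 ≥ 0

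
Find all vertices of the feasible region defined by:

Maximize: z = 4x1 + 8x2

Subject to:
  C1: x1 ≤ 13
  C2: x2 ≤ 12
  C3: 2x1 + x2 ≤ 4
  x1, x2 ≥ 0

(0, 0), (2, 0), (0, 4)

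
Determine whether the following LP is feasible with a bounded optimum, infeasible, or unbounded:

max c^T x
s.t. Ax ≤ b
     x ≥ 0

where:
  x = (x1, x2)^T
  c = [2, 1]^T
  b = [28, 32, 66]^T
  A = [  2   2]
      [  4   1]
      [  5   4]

Feasible with a bounded optimal solution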